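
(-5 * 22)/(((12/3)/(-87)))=4785/2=2392.50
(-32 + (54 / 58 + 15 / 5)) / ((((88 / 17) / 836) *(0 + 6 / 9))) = -6799.71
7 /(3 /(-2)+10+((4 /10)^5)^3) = 427246093750 /518798893661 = 0.82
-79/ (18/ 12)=-52.67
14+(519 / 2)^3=139798471 / 8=17474808.88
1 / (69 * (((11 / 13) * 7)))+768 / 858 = 61993 / 69069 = 0.90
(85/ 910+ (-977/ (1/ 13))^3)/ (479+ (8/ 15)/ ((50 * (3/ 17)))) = -419505499433660625/ 98087626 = -4276844251.83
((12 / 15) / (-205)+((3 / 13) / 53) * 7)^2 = 352275361 / 498753750625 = 0.00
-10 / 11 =-0.91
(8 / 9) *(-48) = -128 / 3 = -42.67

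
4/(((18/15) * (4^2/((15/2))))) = 25/16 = 1.56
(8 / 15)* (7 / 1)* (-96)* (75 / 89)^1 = -26880 / 89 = -302.02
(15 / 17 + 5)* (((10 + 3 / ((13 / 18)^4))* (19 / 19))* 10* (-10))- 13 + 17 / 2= -12015129833 / 971074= -12373.03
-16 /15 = -1.07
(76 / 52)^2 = 361 / 169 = 2.14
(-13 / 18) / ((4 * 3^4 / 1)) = -13 / 5832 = -0.00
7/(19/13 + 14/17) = 3.06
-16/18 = -8/9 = -0.89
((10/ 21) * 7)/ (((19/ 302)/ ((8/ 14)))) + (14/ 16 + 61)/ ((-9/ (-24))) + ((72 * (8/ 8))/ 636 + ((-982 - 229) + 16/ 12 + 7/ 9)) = -1013.50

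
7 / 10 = 0.70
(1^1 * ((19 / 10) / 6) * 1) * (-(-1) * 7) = 133 / 60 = 2.22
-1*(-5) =5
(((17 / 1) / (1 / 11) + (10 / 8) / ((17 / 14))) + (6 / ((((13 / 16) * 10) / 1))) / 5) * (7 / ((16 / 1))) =14555499 / 176800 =82.33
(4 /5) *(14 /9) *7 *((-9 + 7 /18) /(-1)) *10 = 60760 /81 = 750.12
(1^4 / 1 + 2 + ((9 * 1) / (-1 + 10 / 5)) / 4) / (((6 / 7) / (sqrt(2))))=49 * sqrt(2) / 8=8.66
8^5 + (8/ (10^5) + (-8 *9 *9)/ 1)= 401500001/ 12500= 32120.00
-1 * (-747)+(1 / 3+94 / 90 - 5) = 33452 / 45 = 743.38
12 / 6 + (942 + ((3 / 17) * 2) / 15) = 80242 / 85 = 944.02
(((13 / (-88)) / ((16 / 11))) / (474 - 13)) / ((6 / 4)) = -13 / 88512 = -0.00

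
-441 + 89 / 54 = -23725 / 54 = -439.35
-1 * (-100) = 100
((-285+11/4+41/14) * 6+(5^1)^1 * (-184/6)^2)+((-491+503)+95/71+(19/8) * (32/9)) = 3048.08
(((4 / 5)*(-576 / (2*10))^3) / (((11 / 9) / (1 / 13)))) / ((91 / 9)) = -967458816 / 8133125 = -118.95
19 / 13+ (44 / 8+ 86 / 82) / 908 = 1421645 / 967928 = 1.47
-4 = -4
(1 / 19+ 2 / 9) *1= 0.27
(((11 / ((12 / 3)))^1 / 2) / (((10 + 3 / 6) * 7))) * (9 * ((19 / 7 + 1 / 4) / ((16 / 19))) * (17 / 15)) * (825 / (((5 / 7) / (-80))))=-48658335 / 784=-62064.20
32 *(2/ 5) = 64/ 5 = 12.80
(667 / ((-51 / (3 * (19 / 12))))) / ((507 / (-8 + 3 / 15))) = 12673 / 13260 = 0.96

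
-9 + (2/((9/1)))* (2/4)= -8.89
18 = 18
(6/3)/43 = 0.05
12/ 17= 0.71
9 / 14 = 0.64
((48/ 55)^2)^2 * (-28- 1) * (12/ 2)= -923664384/ 9150625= -100.94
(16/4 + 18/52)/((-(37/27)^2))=-82377/35594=-2.31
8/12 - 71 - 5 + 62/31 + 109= 107/3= 35.67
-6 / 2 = -3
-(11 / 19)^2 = -121 / 361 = -0.34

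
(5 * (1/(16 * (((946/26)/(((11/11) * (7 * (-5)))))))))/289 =-2275/2187152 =-0.00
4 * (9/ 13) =36/ 13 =2.77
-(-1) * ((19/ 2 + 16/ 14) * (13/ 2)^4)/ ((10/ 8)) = 4255589/ 280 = 15198.53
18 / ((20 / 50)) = 45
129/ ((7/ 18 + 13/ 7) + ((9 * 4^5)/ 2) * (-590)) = -16254/ 342558437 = -0.00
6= 6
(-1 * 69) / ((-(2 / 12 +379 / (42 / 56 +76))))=13.52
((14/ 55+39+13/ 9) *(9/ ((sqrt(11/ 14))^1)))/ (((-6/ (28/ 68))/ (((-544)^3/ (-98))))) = -6813630464 *sqrt(154)/ 1815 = -46586738.51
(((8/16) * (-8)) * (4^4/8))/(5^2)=-128/25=-5.12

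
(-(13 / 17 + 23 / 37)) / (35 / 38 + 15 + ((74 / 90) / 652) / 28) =-13610943360 / 156313106387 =-0.09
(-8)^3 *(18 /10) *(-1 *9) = 41472 /5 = 8294.40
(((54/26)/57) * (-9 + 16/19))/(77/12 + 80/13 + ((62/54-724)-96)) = 150660/408658859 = 0.00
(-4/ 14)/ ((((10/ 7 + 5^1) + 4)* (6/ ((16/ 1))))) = -16/ 219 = -0.07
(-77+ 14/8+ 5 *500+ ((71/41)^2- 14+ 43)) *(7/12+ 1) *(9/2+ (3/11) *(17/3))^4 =32736132456377707/6300549376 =5195758.42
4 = 4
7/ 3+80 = 247/ 3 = 82.33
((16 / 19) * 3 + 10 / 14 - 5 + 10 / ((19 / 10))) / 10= 233 / 665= 0.35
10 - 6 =4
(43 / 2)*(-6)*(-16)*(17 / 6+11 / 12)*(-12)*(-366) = 33994080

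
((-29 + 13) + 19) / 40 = 3 / 40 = 0.08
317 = 317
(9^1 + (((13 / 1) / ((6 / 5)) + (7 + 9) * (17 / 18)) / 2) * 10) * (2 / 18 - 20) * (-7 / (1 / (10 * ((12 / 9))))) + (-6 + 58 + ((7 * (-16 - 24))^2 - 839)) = 81434779 / 243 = 335122.55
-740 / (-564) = 185 / 141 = 1.31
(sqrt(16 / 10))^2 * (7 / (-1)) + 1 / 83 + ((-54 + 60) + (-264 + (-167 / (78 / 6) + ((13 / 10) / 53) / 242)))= -39031402221 / 138392540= -282.03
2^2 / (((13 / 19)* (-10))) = -38 / 65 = -0.58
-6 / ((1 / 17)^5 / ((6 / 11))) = -51114852 / 11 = -4646804.73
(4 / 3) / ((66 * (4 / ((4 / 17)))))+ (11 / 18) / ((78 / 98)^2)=0.97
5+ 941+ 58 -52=952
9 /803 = 0.01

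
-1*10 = -10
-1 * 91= -91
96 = 96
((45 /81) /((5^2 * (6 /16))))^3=512 /2460375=0.00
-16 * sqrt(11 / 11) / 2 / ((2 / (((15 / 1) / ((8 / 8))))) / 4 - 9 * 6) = 240 / 1619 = 0.15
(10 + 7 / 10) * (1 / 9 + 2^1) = 2033 / 90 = 22.59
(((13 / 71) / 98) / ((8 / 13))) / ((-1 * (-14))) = 169 / 779296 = 0.00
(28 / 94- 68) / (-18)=1591 / 423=3.76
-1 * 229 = -229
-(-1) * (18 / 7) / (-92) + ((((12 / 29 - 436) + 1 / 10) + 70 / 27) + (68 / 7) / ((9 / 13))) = -264032536 / 630315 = -418.89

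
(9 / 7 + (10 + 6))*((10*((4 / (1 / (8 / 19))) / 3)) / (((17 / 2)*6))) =38720 / 20349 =1.90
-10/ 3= -3.33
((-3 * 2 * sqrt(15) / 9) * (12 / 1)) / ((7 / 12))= -96 * sqrt(15) / 7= -53.12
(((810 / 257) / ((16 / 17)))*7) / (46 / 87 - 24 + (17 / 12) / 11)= -439263 / 437414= -1.00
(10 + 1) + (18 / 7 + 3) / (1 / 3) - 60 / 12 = 159 / 7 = 22.71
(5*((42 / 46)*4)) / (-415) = -84 / 1909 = -0.04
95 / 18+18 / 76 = 943 / 171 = 5.51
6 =6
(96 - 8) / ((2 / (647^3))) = 11916961012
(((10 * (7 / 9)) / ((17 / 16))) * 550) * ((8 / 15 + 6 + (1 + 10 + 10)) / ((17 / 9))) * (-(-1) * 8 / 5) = 93899.15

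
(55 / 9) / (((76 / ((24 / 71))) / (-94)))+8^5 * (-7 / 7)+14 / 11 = -1458790138 / 44517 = -32769.28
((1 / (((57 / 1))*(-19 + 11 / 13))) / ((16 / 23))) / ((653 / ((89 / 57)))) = -0.00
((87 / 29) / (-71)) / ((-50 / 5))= 3 / 710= 0.00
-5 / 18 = -0.28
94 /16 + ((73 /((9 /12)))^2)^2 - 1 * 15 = 58159591655 /648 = 89752456.26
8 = 8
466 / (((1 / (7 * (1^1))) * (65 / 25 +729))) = 8155 / 1829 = 4.46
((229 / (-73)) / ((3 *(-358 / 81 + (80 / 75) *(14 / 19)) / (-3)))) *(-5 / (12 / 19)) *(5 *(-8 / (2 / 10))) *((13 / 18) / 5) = -197.44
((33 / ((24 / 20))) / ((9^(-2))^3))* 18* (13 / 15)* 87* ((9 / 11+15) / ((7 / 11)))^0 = 19834972443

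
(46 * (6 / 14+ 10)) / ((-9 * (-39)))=3358 / 2457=1.37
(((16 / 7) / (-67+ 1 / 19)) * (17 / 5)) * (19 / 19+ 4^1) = -646 / 1113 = -0.58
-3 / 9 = -1 / 3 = -0.33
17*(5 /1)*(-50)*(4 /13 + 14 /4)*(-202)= 42495750 /13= 3268903.85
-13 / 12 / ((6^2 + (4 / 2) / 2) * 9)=-13 / 3996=-0.00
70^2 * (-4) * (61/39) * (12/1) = -4782400/13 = -367876.92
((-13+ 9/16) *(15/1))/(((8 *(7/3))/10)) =-44775/448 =-99.94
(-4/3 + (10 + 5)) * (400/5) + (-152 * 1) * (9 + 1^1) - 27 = -1361/3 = -453.67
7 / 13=0.54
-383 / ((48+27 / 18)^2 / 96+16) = -49024 / 5315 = -9.22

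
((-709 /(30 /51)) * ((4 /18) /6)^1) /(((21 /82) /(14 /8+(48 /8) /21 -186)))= 848495041 /26460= 32067.08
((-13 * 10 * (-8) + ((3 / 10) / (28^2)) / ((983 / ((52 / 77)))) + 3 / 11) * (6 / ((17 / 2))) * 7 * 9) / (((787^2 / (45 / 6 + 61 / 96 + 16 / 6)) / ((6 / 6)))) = 84726618100731 / 105012676112960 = 0.81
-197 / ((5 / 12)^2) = -28368 / 25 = -1134.72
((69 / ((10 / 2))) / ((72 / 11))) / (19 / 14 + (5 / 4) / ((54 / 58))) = 15939 / 20410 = 0.78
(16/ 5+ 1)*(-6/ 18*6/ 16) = -21/ 40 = -0.52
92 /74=46 /37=1.24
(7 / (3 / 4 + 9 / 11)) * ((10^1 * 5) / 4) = 3850 / 69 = 55.80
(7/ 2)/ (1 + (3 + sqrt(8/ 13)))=0.73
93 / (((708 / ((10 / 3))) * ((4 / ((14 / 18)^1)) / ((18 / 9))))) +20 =128525 / 6372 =20.17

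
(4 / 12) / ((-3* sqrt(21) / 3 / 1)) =-sqrt(21) / 63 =-0.07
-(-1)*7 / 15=7 / 15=0.47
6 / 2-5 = -2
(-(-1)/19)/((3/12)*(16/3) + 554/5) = 15/31958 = 0.00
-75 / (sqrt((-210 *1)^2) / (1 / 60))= -1 / 168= -0.01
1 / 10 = 0.10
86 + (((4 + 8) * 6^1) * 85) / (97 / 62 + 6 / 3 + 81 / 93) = 1465.78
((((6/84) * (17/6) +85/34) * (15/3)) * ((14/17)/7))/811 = 1135/579054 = 0.00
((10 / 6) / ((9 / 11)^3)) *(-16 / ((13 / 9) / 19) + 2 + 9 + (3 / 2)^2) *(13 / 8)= -68247025 / 69984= -975.18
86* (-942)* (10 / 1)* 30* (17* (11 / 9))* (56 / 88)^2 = -2249433200 / 11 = -204493927.27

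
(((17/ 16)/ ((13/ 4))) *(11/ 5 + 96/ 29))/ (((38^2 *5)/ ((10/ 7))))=13583/ 38107160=0.00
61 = 61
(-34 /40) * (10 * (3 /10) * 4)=-51 /5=-10.20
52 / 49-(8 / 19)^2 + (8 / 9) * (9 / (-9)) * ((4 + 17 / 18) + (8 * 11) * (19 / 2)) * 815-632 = -873796629952 / 1432809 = -609848.65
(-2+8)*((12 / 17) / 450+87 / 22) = 23.74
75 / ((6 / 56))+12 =712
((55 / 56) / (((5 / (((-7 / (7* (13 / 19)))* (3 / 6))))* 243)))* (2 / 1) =-209 / 176904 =-0.00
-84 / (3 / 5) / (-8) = 35 / 2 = 17.50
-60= -60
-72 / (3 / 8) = -192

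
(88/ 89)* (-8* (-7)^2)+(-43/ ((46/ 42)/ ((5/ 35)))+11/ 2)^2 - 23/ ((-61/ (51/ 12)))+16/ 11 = -12147717519/ 31591351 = -384.53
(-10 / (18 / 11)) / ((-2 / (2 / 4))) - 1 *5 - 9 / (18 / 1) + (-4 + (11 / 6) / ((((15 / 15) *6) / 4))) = -6.75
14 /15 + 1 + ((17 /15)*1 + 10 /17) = 932 /255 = 3.65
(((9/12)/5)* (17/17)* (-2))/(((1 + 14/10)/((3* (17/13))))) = -51/104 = -0.49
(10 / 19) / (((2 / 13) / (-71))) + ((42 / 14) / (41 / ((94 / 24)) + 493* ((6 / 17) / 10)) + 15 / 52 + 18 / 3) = -510081181 / 2156804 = -236.50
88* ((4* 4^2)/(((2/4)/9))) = 101376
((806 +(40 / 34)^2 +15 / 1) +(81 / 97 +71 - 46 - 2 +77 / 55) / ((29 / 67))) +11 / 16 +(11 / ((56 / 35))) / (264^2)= 181594483242101 / 206035822080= 881.37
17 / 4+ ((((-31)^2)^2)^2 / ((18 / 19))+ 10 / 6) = 32409859422971 / 36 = 900273872860.31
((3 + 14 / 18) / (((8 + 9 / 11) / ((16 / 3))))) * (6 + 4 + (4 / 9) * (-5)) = 418880 / 23571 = 17.77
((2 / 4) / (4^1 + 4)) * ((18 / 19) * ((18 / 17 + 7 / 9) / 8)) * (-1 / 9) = -281 / 186048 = -0.00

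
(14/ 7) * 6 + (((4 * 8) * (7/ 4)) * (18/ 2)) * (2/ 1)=1020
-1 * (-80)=80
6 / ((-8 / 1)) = -3 / 4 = -0.75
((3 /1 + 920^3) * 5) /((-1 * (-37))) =3893440015 /37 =105228108.51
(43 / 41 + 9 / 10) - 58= -22981 / 410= -56.05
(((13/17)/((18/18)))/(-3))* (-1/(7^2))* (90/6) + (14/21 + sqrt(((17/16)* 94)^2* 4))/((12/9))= 2004405/13328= 150.39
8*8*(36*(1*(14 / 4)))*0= 0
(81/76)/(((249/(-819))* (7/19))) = -3159/332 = -9.52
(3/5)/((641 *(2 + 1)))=1/3205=0.00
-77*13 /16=-62.56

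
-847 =-847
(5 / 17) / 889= 5 / 15113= 0.00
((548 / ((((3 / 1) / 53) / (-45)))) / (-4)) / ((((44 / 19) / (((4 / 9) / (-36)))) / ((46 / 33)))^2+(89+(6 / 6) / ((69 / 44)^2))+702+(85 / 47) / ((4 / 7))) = 35192565570420 / 6107924010023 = 5.76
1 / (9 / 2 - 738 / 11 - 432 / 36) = -22 / 1641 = -0.01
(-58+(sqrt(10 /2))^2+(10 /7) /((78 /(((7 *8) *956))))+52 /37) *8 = 10723432 /1443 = 7431.35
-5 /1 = -5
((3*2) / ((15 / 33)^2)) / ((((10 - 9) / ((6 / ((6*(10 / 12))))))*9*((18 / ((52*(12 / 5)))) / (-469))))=-23607584 / 1875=-12590.71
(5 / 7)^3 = 125 / 343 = 0.36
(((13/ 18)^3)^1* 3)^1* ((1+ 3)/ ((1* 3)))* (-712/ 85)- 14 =-1649642/ 61965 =-26.62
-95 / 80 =-19 / 16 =-1.19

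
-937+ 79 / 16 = -932.06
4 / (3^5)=4 / 243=0.02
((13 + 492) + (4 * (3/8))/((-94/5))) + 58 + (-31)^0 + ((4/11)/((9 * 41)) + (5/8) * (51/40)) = 6894909503/12209472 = 564.72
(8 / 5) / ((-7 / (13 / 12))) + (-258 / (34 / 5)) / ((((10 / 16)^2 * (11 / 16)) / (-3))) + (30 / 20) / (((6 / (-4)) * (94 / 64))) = 390279422 / 922845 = 422.91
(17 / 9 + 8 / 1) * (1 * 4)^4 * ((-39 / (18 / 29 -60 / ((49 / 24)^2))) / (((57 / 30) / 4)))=412471055360 / 27332127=15091.07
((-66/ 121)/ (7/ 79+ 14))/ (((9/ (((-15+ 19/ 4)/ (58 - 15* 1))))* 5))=3239/ 15793470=0.00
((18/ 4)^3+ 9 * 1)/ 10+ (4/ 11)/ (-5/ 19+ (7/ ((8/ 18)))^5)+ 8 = 298891046287567/ 16593534493360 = 18.01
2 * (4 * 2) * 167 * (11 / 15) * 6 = 58784 / 5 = 11756.80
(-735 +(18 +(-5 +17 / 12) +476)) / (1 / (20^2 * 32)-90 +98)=-9392000 / 307203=-30.57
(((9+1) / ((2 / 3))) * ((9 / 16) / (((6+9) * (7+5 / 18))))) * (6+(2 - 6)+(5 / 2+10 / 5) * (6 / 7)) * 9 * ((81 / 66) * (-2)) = -807003 / 80696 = -10.00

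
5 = 5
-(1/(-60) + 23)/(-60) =1379/3600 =0.38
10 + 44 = 54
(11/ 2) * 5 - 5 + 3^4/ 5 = 38.70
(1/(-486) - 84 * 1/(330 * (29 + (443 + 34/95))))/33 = -0.00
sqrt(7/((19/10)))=sqrt(1330)/19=1.92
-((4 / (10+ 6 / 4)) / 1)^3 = -512 / 12167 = -0.04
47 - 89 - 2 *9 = -60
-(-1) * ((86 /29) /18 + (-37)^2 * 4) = 1429279 /261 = 5476.16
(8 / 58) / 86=2 / 1247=0.00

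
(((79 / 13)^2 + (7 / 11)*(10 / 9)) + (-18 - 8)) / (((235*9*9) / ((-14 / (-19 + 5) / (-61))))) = -194683 / 19426949685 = -0.00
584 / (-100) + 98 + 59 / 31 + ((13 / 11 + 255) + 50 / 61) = 182562429 / 520025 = 351.06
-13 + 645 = 632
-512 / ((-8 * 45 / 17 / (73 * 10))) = 158848 / 9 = 17649.78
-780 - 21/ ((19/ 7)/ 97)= -29079/ 19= -1530.47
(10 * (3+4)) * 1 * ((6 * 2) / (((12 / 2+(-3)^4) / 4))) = 1120 / 29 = 38.62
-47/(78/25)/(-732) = 1175/57096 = 0.02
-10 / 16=-5 / 8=-0.62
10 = 10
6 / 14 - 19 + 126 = 752 / 7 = 107.43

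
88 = 88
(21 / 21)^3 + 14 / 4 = 4.50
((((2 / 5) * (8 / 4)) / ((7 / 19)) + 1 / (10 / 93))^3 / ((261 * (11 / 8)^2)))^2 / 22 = 53269647653728 / 125224492640625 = 0.43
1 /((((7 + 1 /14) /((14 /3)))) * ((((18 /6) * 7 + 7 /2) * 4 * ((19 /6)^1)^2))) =8 /11913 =0.00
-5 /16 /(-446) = 5 /7136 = 0.00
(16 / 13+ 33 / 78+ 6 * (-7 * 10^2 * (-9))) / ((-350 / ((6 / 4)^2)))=-8845587 / 36400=-243.01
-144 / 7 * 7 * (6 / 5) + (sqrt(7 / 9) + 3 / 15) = -171.72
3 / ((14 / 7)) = 3 / 2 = 1.50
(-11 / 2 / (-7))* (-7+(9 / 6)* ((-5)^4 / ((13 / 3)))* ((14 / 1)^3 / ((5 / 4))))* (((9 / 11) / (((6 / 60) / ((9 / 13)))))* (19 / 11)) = 6786889965 / 1859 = 3650828.38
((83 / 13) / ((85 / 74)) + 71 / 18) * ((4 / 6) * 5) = 189011 / 5967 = 31.68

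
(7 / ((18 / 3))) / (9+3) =7 / 72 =0.10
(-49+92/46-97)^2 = 20736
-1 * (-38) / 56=19 / 28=0.68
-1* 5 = -5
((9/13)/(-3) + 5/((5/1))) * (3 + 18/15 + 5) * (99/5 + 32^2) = 480148/65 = 7386.89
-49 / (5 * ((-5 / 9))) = 441 / 25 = 17.64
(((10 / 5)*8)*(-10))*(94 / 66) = -7520 / 33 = -227.88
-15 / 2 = -7.50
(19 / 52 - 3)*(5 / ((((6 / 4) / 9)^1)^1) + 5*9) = -10275 / 52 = -197.60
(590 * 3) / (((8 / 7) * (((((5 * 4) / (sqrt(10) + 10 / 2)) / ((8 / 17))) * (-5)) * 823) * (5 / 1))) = -1239 / 139910-1239 * sqrt(10) / 699550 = -0.01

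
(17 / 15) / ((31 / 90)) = 102 / 31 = 3.29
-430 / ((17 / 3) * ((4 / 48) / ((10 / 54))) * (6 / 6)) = -8600 / 51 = -168.63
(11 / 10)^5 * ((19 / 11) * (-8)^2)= 556358 / 3125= 178.03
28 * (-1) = -28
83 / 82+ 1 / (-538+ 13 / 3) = 132637 / 131282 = 1.01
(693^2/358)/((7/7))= 480249/358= 1341.48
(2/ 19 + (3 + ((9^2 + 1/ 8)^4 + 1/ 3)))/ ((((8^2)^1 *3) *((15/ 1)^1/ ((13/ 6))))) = 131461029695749/ 4034396160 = 32585.06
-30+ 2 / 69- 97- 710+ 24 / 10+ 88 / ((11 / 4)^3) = -34662527 / 41745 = -830.34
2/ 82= 1/ 41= 0.02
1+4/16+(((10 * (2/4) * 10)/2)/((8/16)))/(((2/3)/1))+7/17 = 5213/68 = 76.66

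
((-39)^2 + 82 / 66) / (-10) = -25117 / 165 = -152.22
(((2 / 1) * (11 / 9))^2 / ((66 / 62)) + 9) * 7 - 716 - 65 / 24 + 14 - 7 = -1184705 / 1944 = -609.42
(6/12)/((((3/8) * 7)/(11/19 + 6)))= 500/399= 1.25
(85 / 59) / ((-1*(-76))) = 0.02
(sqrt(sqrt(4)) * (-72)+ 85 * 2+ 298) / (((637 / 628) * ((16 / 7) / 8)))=11304 / 7 - 22608 * sqrt(2) / 91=1263.51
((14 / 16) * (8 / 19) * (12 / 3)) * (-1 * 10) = -280 / 19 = -14.74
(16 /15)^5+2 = 2567326 /759375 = 3.38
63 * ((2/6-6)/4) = -357/4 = -89.25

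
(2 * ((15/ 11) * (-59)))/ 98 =-885/ 539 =-1.64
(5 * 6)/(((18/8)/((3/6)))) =20/3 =6.67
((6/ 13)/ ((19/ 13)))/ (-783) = -2/ 4959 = -0.00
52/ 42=26/ 21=1.24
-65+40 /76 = -1225 /19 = -64.47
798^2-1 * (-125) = 636929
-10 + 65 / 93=-865 / 93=-9.30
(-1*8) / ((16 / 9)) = -9 / 2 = -4.50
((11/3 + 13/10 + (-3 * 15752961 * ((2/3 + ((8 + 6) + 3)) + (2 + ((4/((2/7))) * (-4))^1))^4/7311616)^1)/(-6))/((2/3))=1235365569209453/438696960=2815988.44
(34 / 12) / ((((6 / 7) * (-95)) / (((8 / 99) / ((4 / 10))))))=-119 / 16929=-0.01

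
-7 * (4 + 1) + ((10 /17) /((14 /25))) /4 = -16535 /476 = -34.74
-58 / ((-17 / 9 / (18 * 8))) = 75168 / 17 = 4421.65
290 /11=26.36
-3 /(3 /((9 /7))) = -1.29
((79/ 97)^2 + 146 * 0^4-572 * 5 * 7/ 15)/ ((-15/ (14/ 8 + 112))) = 3426597083/ 338724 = 10116.19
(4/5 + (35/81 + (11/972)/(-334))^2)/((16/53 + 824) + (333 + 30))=27557999643313/33161372371535040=0.00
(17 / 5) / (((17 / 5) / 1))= 1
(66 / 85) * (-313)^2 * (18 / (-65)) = -116387172 / 5525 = -21065.55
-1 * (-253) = 253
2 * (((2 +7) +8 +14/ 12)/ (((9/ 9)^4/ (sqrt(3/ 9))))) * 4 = 436 * sqrt(3)/ 9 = 83.91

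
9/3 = 3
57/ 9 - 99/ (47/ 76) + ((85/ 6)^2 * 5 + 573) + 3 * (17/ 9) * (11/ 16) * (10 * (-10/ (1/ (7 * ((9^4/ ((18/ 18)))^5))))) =-28049101951408478647193491/ 846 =-33154966845636499582971.03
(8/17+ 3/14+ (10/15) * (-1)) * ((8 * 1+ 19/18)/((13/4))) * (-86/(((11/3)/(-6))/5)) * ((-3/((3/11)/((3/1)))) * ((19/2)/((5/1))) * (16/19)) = -1884.77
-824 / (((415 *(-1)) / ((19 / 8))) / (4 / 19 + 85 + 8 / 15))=2517011 / 6225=404.34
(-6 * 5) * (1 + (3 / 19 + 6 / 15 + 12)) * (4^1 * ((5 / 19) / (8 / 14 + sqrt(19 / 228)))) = -51932160 / 51623 + 15146880 * sqrt(3) / 51623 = -497.78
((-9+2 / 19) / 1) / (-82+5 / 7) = 1183 / 10811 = 0.11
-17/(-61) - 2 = -1.72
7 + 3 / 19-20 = -244 / 19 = -12.84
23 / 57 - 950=-54127 / 57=-949.60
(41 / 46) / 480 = 41 / 22080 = 0.00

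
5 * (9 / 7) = 45 / 7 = 6.43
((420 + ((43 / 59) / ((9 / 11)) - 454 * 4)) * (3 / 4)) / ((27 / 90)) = -3704015 / 1062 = -3487.77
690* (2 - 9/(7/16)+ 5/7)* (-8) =690000/7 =98571.43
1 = 1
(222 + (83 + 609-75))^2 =703921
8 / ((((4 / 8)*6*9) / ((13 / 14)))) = 52 / 189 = 0.28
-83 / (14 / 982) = -40753 / 7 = -5821.86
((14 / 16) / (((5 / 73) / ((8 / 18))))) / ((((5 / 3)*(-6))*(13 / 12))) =-511 / 975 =-0.52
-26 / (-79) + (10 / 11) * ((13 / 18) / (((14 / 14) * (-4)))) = 5161 / 31284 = 0.16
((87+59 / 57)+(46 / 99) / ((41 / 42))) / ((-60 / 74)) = -42094049 / 385605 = -109.16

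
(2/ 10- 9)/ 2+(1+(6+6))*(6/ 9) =4.27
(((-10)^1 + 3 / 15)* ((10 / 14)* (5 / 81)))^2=1225 / 6561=0.19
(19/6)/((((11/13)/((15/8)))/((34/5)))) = 4199/88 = 47.72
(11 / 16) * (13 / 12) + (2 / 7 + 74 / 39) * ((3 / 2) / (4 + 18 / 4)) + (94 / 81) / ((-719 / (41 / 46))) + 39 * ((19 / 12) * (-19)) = -155447815248161 / 132620918976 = -1172.12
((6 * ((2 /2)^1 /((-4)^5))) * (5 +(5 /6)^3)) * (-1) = 1205 /36864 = 0.03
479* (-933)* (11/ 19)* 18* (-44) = 204918620.21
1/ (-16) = -1/ 16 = -0.06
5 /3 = 1.67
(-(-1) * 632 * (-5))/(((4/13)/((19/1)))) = -195130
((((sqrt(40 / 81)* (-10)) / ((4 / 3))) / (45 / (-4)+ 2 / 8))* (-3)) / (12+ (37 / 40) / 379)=-75800* sqrt(10) / 2001527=-0.12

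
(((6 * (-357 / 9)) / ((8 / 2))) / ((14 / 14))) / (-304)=119 / 608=0.20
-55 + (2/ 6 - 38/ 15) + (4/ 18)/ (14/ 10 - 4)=-33512/ 585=-57.29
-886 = -886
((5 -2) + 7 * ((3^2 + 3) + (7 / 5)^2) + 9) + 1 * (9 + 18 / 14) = 21001 / 175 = 120.01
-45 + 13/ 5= -212/ 5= -42.40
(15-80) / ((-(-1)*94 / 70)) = -2275 / 47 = -48.40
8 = 8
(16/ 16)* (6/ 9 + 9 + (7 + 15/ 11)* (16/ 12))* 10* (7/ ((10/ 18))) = 28854/ 11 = 2623.09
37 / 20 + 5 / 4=31 / 10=3.10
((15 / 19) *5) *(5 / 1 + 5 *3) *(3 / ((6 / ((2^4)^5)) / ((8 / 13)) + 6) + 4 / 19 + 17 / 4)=395313702875 / 1009430727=391.62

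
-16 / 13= -1.23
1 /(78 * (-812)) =-1 /63336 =-0.00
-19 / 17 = -1.12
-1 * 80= -80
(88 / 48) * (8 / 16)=11 / 12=0.92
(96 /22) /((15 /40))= 128 /11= 11.64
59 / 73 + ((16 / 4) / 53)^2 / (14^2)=0.81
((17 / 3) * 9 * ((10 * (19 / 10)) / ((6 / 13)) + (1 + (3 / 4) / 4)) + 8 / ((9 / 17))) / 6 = 313225 / 864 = 362.53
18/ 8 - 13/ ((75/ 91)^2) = -379987/ 22500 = -16.89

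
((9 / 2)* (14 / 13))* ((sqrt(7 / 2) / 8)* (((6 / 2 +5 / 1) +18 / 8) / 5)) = 2583* sqrt(14) / 4160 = 2.32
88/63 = 1.40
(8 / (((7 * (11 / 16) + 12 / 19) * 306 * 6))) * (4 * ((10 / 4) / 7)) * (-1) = -1216 / 1063503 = -0.00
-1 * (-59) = 59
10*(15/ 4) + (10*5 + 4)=183/ 2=91.50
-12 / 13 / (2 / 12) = -72 / 13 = -5.54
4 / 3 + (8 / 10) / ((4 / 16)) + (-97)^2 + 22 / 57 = 2682967 / 285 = 9413.92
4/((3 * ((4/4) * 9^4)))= 4/19683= 0.00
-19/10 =-1.90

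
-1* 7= -7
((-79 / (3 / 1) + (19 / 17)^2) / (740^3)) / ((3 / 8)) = -5437 / 32937113250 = -0.00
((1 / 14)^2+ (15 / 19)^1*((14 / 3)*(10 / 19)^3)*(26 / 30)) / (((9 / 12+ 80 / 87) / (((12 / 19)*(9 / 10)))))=56474600058 / 352460312155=0.16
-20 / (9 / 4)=-80 / 9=-8.89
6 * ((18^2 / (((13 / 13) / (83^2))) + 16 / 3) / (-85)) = -13392248 / 85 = -157555.86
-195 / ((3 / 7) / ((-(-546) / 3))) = -82810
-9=-9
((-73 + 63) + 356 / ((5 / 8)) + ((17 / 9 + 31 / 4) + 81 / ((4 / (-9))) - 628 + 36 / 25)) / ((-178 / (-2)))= -107807 / 40050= -2.69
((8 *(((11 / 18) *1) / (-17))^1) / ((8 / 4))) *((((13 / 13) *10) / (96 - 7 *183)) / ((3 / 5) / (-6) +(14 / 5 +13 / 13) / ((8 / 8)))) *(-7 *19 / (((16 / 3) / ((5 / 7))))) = -5225 / 894438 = -0.01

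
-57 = -57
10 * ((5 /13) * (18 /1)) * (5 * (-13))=-4500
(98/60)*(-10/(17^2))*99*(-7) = 11319/289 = 39.17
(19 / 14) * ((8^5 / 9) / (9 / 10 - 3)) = -3112960 / 1323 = -2352.96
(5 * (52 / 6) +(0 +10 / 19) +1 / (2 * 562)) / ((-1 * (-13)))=2810057 / 832884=3.37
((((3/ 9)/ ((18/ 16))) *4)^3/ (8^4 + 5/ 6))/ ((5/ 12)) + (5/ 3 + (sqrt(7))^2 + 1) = 2598596749/ 268793235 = 9.67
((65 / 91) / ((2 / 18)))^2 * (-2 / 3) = -27.55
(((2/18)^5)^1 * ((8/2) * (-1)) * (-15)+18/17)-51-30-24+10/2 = -33106466/334611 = -98.94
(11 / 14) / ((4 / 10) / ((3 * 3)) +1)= 495 / 658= 0.75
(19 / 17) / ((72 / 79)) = 1501 / 1224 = 1.23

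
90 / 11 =8.18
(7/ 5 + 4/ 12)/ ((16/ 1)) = 13/ 120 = 0.11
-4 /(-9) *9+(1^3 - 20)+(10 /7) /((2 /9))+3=-39 /7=-5.57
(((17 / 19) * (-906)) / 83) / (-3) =5134 / 1577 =3.26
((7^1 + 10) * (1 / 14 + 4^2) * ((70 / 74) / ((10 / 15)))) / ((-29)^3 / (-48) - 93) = 27540 / 29489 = 0.93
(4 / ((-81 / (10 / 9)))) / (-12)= 10 / 2187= 0.00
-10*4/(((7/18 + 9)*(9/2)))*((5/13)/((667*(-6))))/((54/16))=3200/118697319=0.00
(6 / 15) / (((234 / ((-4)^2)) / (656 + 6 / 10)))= 52528 / 2925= 17.96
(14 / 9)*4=56 / 9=6.22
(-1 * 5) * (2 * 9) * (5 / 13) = -450 / 13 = -34.62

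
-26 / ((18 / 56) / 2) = -1456 / 9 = -161.78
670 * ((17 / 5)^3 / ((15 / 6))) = 10533.47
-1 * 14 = -14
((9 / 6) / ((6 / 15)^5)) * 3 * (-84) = -590625 / 16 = -36914.06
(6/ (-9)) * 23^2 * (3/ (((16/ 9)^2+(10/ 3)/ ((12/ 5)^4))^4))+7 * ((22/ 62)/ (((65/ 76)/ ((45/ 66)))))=-314615994372460797776706/ 42653396625808519409443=-7.38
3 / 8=0.38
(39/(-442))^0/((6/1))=1/6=0.17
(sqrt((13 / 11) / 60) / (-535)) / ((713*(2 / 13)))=-0.00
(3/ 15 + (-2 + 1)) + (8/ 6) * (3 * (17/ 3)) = 328/ 15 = 21.87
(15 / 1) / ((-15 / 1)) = -1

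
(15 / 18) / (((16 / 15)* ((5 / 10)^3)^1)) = 25 / 4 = 6.25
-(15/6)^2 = -25/4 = -6.25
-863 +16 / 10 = -4307 / 5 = -861.40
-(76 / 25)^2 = -5776 / 625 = -9.24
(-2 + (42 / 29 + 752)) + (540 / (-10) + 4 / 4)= 20255 / 29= 698.45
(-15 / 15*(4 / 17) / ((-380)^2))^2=1 / 376627690000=0.00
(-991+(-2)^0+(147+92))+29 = -722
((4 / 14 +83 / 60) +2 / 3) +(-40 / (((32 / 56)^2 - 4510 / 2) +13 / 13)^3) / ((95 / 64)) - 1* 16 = -1223685449732671217 / 89553561417715500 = -13.66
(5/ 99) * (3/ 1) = 0.15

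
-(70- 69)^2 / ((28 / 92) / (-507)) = 11661 / 7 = 1665.86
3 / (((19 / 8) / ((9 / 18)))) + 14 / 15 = 446 / 285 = 1.56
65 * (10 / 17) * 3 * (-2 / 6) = -38.24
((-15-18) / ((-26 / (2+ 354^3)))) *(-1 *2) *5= -7319707890 / 13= -563054453.08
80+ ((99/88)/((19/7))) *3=12349/152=81.24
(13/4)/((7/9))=117/28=4.18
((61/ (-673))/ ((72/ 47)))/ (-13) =2867/ 629928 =0.00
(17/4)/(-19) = -17/76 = -0.22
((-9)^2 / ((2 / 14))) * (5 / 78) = 945 / 26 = 36.35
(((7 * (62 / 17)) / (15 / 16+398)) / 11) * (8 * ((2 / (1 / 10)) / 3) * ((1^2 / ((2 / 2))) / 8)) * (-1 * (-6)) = 277760 / 1193621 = 0.23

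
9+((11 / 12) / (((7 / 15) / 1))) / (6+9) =767 / 84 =9.13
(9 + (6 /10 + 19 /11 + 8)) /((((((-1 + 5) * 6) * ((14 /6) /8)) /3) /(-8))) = -25512 /385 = -66.26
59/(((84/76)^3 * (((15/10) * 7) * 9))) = 809362/1750329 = 0.46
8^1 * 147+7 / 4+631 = 1808.75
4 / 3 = 1.33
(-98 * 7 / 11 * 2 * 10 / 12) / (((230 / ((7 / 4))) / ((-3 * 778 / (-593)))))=-933989 / 300058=-3.11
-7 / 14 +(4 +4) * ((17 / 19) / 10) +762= 762.22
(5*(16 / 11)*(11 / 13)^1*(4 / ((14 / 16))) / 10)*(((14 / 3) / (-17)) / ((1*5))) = -512 / 3315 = -0.15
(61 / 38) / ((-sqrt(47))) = -61 * sqrt(47) / 1786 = -0.23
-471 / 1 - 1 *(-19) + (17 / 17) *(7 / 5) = -2253 / 5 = -450.60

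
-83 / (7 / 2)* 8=-1328 / 7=-189.71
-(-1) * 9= 9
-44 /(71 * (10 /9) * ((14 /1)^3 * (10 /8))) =-99 /608825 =-0.00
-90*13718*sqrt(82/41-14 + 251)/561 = -411540*sqrt(239)/187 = -34022.75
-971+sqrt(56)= -971+2 * sqrt(14)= -963.52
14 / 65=0.22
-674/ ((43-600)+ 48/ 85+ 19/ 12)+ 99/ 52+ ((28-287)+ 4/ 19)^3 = -3498494433552283575/ 201855897932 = -17331643.36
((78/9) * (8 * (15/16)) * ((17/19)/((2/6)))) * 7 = 23205/19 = 1221.32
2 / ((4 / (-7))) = -7 / 2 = -3.50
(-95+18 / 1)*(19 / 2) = -1463 / 2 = -731.50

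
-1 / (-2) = 1 / 2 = 0.50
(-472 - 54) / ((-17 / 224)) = 117824 / 17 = 6930.82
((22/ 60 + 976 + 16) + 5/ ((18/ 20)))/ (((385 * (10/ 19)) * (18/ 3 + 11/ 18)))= 1706447/ 2290750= 0.74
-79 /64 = -1.23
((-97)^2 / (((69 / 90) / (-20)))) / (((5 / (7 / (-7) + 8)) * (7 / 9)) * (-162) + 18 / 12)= 3763600 / 1357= 2773.47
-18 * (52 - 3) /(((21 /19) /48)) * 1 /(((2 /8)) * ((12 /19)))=-242592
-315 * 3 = -945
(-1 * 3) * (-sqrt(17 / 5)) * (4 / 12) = sqrt(85) / 5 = 1.84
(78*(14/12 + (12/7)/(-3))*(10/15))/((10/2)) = 130/21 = 6.19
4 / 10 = 2 / 5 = 0.40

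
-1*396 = -396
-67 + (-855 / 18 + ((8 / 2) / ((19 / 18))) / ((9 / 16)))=-4095 / 38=-107.76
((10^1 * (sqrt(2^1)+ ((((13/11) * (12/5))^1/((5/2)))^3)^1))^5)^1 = 83082413100701166370129625521792 * sqrt(2)/11972154147037506103515625+ 12217776788579443089075203843239515979776/1244916966383353173732757568359375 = 19628259.72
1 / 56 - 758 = -42447 / 56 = -757.98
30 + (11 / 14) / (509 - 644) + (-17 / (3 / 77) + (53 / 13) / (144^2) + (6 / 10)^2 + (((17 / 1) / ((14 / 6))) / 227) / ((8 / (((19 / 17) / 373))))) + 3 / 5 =-1619206587687131 / 3994303622400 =-405.38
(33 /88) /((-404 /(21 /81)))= -7 /29088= -0.00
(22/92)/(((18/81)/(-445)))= -44055/92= -478.86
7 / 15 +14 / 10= 28 / 15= 1.87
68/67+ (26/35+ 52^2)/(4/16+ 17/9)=1265.57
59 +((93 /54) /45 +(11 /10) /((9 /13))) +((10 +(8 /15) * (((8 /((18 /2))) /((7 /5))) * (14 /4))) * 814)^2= 302157248906 /3645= 82896364.58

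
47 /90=0.52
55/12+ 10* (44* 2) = 10615/12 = 884.58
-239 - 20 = -259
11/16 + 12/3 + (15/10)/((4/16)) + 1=187/16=11.69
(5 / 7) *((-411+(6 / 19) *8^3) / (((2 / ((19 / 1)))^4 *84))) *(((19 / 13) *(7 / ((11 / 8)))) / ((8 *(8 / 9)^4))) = -6750509859495 / 262406144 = -25725.43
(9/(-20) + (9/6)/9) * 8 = -34/15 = -2.27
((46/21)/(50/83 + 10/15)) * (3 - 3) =0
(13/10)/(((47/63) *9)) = 91/470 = 0.19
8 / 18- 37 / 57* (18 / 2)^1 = -923 / 171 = -5.40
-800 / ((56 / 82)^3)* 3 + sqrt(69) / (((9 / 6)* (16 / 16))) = -5169075 / 686 + 2* sqrt(69) / 3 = -7529.56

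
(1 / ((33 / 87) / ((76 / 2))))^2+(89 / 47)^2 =2683576877 / 267289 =10039.98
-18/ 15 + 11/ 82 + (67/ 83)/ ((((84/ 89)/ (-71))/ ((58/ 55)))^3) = -16904365248587899597/ 41946708573000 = -402996.23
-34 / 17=-2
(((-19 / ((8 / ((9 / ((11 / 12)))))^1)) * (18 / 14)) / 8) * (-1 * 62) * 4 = 143127 / 154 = 929.40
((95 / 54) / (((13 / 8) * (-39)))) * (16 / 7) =-6080 / 95823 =-0.06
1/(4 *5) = 1/20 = 0.05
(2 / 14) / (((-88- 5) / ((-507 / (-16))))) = -169 / 3472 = -0.05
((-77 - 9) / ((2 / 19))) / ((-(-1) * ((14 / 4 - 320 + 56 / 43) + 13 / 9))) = 632358 / 242845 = 2.60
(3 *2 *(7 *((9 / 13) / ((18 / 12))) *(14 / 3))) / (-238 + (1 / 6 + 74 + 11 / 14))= -3087 / 5564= -0.55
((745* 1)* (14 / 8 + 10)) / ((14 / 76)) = 665285 / 14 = 47520.36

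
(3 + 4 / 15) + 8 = 169 / 15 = 11.27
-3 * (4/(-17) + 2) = -90/17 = -5.29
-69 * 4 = -276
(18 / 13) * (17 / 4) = 153 / 26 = 5.88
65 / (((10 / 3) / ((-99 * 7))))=-27027 / 2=-13513.50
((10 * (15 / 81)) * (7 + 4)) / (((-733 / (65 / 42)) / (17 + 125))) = -6.11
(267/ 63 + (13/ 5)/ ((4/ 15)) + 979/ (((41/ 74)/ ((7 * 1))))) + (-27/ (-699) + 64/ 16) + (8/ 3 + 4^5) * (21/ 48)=10300292053/ 802452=12836.02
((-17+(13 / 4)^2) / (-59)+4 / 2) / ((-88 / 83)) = -15023 / 7552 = -1.99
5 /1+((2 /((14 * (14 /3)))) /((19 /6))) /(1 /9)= 5.09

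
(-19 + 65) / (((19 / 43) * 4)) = 989 / 38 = 26.03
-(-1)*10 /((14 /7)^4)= 5 /8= 0.62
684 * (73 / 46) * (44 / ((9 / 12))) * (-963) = -1410479136 / 23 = -61325179.83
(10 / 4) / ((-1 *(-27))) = 5 / 54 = 0.09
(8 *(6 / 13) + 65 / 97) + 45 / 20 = 33353 / 5044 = 6.61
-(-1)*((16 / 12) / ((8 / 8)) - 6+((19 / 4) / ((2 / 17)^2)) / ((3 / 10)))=27343 / 24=1139.29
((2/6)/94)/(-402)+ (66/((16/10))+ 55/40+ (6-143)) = -21397457/226728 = -94.38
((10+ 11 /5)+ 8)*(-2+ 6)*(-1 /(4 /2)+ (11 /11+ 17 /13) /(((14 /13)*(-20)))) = -1717 /35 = -49.06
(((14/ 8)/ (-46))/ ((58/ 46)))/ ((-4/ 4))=7/ 232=0.03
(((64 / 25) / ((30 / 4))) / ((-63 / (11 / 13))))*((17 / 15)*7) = -23936 / 658125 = -0.04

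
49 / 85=0.58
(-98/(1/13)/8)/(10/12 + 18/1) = -1911/226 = -8.46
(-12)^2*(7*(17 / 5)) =17136 / 5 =3427.20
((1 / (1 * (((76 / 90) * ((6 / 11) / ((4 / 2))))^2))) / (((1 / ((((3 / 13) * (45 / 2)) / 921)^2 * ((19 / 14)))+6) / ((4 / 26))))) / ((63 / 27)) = 165391875 / 3085239308788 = 0.00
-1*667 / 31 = -667 / 31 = -21.52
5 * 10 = 50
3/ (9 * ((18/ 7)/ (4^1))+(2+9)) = 42/ 235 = 0.18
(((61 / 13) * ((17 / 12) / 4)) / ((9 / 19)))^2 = 388208209 / 31539456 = 12.31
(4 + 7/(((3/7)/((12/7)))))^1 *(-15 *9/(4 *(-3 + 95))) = -270/23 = -11.74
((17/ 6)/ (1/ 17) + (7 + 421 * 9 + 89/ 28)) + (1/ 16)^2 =20683349/ 5376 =3847.35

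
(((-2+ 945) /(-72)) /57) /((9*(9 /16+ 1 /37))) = -69782 /1611333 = -0.04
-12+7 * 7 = 37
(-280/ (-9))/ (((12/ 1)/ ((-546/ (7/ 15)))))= -9100/ 3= -3033.33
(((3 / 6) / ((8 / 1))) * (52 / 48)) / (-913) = -13 / 175296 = -0.00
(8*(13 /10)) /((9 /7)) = 364 /45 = 8.09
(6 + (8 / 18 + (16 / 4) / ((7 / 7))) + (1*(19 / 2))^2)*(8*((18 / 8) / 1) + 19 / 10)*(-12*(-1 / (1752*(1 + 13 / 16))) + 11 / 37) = 39108475 / 64824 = 603.30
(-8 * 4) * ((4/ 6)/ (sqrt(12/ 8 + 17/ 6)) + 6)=-202.25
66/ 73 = 0.90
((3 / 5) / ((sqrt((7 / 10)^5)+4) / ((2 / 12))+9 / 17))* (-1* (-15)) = 59075000 / 159389259 - 708050* sqrt(70) / 159389259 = 0.33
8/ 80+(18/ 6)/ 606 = 53/ 505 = 0.10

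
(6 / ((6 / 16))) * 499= 7984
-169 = -169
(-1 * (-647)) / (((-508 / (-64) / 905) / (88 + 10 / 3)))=2566985440 / 381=6737494.59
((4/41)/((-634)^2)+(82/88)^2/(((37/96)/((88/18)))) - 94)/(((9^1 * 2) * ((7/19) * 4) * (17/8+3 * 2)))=-1133127655901/2942889199965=-0.39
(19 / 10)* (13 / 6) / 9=247 / 540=0.46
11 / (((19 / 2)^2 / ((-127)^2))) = 709676 / 361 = 1965.86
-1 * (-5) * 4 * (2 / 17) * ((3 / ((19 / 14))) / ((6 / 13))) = 3640 / 323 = 11.27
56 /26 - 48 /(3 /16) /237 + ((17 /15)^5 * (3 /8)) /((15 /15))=3691093139 /2079675000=1.77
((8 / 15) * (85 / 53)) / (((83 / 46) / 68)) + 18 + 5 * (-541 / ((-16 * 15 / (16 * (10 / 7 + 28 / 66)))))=1171722026 / 3048507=384.36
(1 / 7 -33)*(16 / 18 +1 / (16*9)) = -4945 / 168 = -29.43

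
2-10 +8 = 0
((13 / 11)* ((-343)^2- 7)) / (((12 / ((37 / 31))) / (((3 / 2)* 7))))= 198050307 / 1364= 145198.17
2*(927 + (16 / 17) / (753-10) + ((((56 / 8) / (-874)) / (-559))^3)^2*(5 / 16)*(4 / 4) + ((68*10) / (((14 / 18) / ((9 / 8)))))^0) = 2550619819022910192921110166602593827712099 / 1374254492143654758895493241969569504768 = 1856.00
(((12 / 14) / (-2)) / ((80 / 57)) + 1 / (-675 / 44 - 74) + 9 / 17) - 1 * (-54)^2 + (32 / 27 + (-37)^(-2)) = -4031682720160651 / 1383270784560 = -2914.60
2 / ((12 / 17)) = 17 / 6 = 2.83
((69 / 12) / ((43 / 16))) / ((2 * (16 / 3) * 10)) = 0.02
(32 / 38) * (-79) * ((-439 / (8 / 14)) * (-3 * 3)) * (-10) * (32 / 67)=2796675840 / 1273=2196917.39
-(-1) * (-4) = -4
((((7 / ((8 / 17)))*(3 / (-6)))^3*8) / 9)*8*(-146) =123016607 / 288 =427141.00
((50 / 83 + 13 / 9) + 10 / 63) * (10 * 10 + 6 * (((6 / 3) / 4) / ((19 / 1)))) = 1155121 / 5229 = 220.91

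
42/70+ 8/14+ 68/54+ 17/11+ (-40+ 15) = -218543/10395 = -21.02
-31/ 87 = -0.36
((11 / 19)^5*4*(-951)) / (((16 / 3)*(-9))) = 51053167 / 9904396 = 5.15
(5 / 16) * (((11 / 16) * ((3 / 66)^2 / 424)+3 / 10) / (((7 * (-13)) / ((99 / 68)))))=-4029741 / 2686681088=-0.00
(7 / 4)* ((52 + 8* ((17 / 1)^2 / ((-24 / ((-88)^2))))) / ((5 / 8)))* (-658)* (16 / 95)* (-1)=-231468534.12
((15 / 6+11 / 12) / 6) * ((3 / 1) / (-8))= -41 / 192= -0.21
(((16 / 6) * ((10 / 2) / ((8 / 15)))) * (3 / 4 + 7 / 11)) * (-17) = -25925 / 44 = -589.20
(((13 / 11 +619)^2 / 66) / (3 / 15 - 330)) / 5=-7756614 / 2194819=-3.53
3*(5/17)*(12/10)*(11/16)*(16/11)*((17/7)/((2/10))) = 90/7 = 12.86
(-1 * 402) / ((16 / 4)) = -201 / 2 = -100.50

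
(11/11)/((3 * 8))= 1/24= 0.04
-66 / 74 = -33 / 37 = -0.89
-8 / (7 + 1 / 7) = -28 / 25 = -1.12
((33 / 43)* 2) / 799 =66 / 34357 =0.00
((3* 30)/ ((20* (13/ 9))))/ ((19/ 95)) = 405/ 26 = 15.58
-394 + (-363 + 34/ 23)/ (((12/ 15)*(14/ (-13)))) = 33003/ 1288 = 25.62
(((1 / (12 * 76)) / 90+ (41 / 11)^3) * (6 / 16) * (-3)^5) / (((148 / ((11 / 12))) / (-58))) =1476486659871 / 871045120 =1695.07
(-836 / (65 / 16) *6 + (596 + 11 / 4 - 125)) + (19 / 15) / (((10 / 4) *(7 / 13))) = -20748457 / 27300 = -760.02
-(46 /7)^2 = -2116 /49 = -43.18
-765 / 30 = -51 / 2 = -25.50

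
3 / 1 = 3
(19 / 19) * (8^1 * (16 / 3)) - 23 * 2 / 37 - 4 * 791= -346606 / 111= -3122.58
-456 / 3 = -152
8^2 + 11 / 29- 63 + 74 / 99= 6106 / 2871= 2.13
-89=-89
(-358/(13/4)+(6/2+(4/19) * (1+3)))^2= 689535081/61009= 11302.19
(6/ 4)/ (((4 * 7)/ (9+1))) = 15/ 28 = 0.54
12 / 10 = 6 / 5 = 1.20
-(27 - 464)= 437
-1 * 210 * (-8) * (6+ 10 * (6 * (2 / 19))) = 393120 / 19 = 20690.53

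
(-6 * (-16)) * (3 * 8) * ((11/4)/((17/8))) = 50688/17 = 2981.65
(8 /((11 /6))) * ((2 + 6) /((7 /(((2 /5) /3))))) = 256 /385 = 0.66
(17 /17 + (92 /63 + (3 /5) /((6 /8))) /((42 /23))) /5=14803 /33075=0.45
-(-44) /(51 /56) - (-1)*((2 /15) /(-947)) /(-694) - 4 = 3713281717 /83795295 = 44.31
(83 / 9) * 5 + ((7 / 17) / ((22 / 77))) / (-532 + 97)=2045803 / 44370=46.11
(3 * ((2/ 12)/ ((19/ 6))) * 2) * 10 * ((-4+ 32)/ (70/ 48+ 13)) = 40320/ 6593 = 6.12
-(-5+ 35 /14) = 5 /2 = 2.50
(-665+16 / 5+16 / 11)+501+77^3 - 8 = 25100111 / 55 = 456365.65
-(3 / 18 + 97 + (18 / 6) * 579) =-11005 / 6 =-1834.17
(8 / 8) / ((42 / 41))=41 / 42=0.98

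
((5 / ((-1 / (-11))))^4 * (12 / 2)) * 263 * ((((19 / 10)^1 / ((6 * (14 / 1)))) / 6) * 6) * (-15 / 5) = -27435403875 / 28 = -979835852.68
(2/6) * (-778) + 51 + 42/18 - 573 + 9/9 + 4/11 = -8554/11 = -777.64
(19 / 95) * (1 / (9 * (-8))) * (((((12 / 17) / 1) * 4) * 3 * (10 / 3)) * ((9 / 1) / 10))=-6 / 85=-0.07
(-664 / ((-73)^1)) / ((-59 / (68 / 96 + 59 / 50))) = -94039 / 323025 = -0.29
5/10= 0.50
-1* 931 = -931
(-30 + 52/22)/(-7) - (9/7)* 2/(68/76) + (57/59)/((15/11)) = 688351/386155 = 1.78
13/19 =0.68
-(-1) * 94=94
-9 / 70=-0.13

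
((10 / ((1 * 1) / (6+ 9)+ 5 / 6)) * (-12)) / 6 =-200 / 9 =-22.22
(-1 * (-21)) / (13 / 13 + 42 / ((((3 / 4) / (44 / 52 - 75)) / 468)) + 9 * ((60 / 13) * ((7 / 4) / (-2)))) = -546 / 50529943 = -0.00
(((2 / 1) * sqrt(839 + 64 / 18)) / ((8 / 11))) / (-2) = -11 * sqrt(7583) / 24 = -39.91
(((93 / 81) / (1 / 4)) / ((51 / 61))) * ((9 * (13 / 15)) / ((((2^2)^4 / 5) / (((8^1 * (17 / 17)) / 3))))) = 24583 / 11016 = 2.23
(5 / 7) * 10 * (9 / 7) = 9.18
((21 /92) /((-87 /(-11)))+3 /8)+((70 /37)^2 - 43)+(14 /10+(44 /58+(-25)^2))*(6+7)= 8114.05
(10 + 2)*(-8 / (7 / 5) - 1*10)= -1320 / 7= -188.57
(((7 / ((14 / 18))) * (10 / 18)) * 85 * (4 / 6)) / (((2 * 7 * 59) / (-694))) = -294950 / 1239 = -238.05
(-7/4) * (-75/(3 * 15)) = 35/12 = 2.92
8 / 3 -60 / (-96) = 79 / 24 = 3.29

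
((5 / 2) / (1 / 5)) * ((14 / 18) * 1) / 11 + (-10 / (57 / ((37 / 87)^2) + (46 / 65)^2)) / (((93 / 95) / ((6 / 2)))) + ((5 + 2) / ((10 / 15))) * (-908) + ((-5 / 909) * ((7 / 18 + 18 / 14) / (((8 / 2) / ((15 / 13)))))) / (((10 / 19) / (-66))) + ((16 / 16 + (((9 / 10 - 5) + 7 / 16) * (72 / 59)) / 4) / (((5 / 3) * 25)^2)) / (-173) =-71176879913183664026167825973 / 7466461294207144447968750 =-9532.88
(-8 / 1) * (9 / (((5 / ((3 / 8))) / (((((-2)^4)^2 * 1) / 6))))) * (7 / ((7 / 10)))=-2304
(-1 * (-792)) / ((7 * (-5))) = -792 / 35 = -22.63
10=10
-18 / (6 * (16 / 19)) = -57 / 16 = -3.56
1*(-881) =-881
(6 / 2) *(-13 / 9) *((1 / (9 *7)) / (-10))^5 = 13 / 297730962900000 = 0.00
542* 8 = 4336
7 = 7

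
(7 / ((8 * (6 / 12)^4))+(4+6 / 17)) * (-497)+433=-147703 / 17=-8688.41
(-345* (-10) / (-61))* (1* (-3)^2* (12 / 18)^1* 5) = -103500 / 61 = -1696.72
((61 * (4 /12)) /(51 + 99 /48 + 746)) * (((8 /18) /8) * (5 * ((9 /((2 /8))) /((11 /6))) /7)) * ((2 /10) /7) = 3904 /6891115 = 0.00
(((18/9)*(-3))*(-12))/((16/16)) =72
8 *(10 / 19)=80 / 19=4.21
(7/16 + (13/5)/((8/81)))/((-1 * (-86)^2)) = -2141/591680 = -0.00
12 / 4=3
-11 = -11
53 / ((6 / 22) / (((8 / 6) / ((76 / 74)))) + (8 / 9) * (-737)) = -388278 / 4797805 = -0.08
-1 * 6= -6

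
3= 3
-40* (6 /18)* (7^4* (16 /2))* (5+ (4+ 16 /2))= -13061440 /3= -4353813.33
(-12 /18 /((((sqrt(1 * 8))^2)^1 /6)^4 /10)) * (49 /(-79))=6615 /5056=1.31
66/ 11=6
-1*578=-578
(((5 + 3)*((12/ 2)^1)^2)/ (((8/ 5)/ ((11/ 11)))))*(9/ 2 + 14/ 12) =1020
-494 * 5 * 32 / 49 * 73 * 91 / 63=-75008960 / 441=-170088.34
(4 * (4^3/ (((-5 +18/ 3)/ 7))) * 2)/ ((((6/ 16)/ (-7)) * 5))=-200704/ 15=-13380.27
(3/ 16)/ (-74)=-3/ 1184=-0.00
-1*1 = -1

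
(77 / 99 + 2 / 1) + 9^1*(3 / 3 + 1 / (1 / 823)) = 66769 / 9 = 7418.78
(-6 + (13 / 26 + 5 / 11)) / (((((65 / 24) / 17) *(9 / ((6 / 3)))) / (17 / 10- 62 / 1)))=1517148 / 3575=424.38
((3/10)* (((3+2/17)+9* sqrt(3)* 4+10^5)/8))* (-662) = -1688152629/680-8937* sqrt(3)/10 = -2484125.33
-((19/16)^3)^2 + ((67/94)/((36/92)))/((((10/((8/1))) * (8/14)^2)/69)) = 3608971212359/11827937280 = 305.12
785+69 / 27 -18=6926 / 9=769.56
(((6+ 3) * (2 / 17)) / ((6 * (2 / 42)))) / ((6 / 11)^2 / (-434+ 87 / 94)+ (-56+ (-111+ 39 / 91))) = -2172272949 / 97639392254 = -0.02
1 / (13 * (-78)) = -1 / 1014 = -0.00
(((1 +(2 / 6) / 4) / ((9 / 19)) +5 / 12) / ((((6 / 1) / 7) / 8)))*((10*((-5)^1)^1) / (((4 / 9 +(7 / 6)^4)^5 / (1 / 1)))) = -19.73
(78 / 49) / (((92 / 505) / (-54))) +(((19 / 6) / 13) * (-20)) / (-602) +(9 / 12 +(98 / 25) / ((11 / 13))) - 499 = -2007148978441 / 2078976900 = -965.45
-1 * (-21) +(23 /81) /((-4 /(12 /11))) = 6214 /297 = 20.92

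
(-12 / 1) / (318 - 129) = -4 / 63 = -0.06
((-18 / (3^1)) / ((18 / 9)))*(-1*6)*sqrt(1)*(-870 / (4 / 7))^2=83448225 / 2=41724112.50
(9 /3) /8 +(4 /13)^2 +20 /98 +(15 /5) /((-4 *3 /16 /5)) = -1280325 /66248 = -19.33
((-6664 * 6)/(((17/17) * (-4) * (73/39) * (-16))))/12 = -32487/1168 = -27.81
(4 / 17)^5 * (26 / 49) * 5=0.00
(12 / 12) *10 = 10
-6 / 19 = -0.32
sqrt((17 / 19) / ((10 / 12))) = sqrt(9690) / 95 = 1.04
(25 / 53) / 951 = 25 / 50403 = 0.00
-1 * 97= -97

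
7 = 7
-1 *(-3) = 3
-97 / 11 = -8.82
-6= -6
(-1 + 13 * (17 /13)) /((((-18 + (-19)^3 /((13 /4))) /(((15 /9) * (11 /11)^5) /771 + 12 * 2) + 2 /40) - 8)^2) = 3333639691782400 /1945377324708729921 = 0.00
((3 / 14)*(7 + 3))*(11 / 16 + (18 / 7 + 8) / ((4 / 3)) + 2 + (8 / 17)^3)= 88483515 / 3851792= 22.97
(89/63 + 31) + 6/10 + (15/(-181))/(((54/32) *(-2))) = 209291/6335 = 33.04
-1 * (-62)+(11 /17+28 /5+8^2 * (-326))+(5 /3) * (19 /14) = -74232763 /3570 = -20793.49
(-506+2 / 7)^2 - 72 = 12528072 / 49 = 255674.94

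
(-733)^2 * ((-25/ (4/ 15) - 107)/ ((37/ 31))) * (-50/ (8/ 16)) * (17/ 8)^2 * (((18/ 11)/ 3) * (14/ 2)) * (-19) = -3505122901054425/ 1184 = -2960407855620.29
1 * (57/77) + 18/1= 1443/77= 18.74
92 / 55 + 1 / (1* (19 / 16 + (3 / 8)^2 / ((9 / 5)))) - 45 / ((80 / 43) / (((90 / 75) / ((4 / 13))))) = -13096759 / 142560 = -91.87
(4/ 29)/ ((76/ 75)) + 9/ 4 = 5259/ 2204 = 2.39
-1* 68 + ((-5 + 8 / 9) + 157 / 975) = -210454 / 2925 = -71.95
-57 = -57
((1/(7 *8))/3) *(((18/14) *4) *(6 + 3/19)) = 351/1862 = 0.19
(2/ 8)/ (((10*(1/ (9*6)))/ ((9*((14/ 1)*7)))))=11907/ 10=1190.70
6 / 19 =0.32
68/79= 0.86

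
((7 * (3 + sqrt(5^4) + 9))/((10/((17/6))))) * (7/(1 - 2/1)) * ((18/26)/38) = -9.36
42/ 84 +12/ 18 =1.17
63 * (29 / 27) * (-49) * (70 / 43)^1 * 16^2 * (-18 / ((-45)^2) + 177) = -1419691861504 / 5805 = -244563628.17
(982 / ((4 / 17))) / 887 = 8347 / 1774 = 4.71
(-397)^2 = 157609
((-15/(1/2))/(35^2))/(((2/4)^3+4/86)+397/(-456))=0.04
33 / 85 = 0.39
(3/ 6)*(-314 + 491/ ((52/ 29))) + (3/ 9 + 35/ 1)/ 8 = -4889/ 312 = -15.67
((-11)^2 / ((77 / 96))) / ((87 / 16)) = 5632 / 203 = 27.74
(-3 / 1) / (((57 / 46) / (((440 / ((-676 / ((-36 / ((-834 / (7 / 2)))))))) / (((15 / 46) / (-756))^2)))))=1279650.71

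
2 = 2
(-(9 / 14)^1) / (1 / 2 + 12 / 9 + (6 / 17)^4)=-2255067 / 6485549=-0.35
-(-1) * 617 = 617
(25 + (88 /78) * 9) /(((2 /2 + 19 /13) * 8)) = 457 /256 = 1.79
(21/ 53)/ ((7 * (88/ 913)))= 0.59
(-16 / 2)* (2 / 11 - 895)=78744 / 11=7158.55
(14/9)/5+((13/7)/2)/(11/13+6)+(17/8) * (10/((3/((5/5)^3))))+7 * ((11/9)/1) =200427/12460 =16.09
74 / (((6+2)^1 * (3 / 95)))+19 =3743 / 12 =311.92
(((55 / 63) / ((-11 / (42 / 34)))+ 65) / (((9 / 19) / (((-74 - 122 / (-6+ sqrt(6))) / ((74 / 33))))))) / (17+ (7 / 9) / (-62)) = -1063696304 / 5962291+ 261634978 * sqrt(6) / 17886873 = -142.57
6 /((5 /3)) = 18 /5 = 3.60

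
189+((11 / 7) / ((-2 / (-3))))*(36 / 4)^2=5319 / 14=379.93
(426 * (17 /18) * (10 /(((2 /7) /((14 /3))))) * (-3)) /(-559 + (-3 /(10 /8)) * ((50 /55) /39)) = 16914898 /47967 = 352.64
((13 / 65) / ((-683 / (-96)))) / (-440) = -12 / 187825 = -0.00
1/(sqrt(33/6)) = sqrt(22)/11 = 0.43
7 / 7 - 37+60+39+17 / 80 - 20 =3457 / 80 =43.21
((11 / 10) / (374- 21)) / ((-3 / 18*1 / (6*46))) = -5.16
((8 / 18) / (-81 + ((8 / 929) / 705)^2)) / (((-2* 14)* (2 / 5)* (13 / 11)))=2621379157375 / 6323624433482902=0.00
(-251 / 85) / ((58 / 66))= -3.36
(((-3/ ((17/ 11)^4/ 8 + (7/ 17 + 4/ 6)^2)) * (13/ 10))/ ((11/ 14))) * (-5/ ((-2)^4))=945107163/ 1143100642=0.83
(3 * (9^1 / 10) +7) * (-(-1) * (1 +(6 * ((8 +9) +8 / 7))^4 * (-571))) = -3734717215045987 / 4802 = -777742027289.88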